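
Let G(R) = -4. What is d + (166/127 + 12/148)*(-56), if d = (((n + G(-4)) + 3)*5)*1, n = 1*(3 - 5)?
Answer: -435773/4699 ≈ -92.737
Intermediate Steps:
n = -2 (n = 1*(-2) = -2)
d = -15 (d = (((-2 - 4) + 3)*5)*1 = ((-6 + 3)*5)*1 = -3*5*1 = -15*1 = -15)
d + (166/127 + 12/148)*(-56) = -15 + (166/127 + 12/148)*(-56) = -15 + (166*(1/127) + 12*(1/148))*(-56) = -15 + (166/127 + 3/37)*(-56) = -15 + (6523/4699)*(-56) = -15 - 365288/4699 = -435773/4699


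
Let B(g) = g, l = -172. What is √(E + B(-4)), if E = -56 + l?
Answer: 2*I*√58 ≈ 15.232*I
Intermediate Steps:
E = -228 (E = -56 - 172 = -228)
√(E + B(-4)) = √(-228 - 4) = √(-232) = 2*I*√58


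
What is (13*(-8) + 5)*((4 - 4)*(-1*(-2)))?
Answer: 0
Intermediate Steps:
(13*(-8) + 5)*((4 - 4)*(-1*(-2))) = (-104 + 5)*(0*2) = -99*0 = 0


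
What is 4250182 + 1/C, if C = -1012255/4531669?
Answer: 4302263448741/1012255 ≈ 4.2502e+6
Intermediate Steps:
C = -1012255/4531669 (C = -1012255*1/4531669 = -1012255/4531669 ≈ -0.22337)
4250182 + 1/C = 4250182 + 1/(-1012255/4531669) = 4250182 - 4531669/1012255 = 4302263448741/1012255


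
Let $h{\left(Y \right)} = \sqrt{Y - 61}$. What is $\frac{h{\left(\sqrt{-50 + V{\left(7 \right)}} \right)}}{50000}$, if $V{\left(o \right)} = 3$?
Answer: $\frac{\sqrt{-61 + i \sqrt{47}}}{50000} \approx 8.764 \cdot 10^{-6} + 0.00015645 i$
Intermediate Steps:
$h{\left(Y \right)} = \sqrt{-61 + Y}$
$\frac{h{\left(\sqrt{-50 + V{\left(7 \right)}} \right)}}{50000} = \frac{\sqrt{-61 + \sqrt{-50 + 3}}}{50000} = \sqrt{-61 + \sqrt{-47}} \cdot \frac{1}{50000} = \sqrt{-61 + i \sqrt{47}} \cdot \frac{1}{50000} = \frac{\sqrt{-61 + i \sqrt{47}}}{50000}$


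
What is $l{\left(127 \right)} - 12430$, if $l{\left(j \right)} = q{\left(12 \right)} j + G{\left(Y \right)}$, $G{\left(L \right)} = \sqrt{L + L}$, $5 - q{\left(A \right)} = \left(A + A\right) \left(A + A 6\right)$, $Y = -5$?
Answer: $-267827 + i \sqrt{10} \approx -2.6783 \cdot 10^{5} + 3.1623 i$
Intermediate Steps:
$q{\left(A \right)} = 5 - 14 A^{2}$ ($q{\left(A \right)} = 5 - \left(A + A\right) \left(A + A 6\right) = 5 - 2 A \left(A + 6 A\right) = 5 - 2 A 7 A = 5 - 14 A^{2}$)
$G{\left(L \right)} = \sqrt{2} \sqrt{L}$ ($G{\left(L \right)} = \sqrt{2 L} = \sqrt{2} \sqrt{L}$)
$l{\left(j \right)} = - 2011 j + i \sqrt{10}$ ($l{\left(j \right)} = \left(5 - 14 \cdot 12^{2}\right) j + \sqrt{2} \sqrt{-5} = \left(5 - 2016\right) j + \sqrt{2} i \sqrt{5} = \left(5 - 2016\right) j + i \sqrt{10} = - 2011 j + i \sqrt{10}$)
$l{\left(127 \right)} - 12430 = \left(\left(-2011\right) 127 + i \sqrt{10}\right) - 12430 = \left(-255397 + i \sqrt{10}\right) - 12430 = -267827 + i \sqrt{10}$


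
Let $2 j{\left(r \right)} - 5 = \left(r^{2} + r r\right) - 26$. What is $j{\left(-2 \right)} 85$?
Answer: $- \frac{1105}{2} \approx -552.5$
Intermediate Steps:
$j{\left(r \right)} = - \frac{21}{2} + r^{2}$ ($j{\left(r \right)} = \frac{5}{2} + \frac{\left(r^{2} + r r\right) - 26}{2} = \frac{5}{2} + \frac{\left(r^{2} + r^{2}\right) - 26}{2} = \frac{5}{2} + \frac{2 r^{2} - 26}{2} = \frac{5}{2} + \frac{-26 + 2 r^{2}}{2} = \frac{5}{2} + \left(-13 + r^{2}\right) = - \frac{21}{2} + r^{2}$)
$j{\left(-2 \right)} 85 = \left(- \frac{21}{2} + \left(-2\right)^{2}\right) 85 = \left(- \frac{21}{2} + 4\right) 85 = \left(- \frac{13}{2}\right) 85 = - \frac{1105}{2}$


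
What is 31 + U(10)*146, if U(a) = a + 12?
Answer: 3243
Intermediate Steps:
U(a) = 12 + a
31 + U(10)*146 = 31 + (12 + 10)*146 = 31 + 22*146 = 31 + 3212 = 3243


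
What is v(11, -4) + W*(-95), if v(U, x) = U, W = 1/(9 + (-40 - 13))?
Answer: 579/44 ≈ 13.159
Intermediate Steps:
W = -1/44 (W = 1/(9 - 53) = 1/(-44) = -1/44 ≈ -0.022727)
v(11, -4) + W*(-95) = 11 - 1/44*(-95) = 11 + 95/44 = 579/44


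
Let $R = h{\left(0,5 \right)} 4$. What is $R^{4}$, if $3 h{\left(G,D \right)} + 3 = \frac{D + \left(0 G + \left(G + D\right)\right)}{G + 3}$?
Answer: $\frac{256}{6561} \approx 0.039018$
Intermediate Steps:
$h{\left(G,D \right)} = -1 + \frac{G + 2 D}{3 \left(3 + G\right)}$ ($h{\left(G,D \right)} = -1 + \frac{\left(D + \left(0 G + \left(G + D\right)\right)\right) \frac{1}{G + 3}}{3} = -1 + \frac{\left(D + \left(0 + \left(D + G\right)\right)\right) \frac{1}{3 + G}}{3} = -1 + \frac{\left(D + \left(D + G\right)\right) \frac{1}{3 + G}}{3} = -1 + \frac{\left(G + 2 D\right) \frac{1}{3 + G}}{3} = -1 + \frac{\frac{1}{3 + G} \left(G + 2 D\right)}{3} = -1 + \frac{G + 2 D}{3 \left(3 + G\right)}$)
$R = \frac{4}{9}$ ($R = \frac{-9 - 0 + 2 \cdot 5}{3 \left(3 + 0\right)} 4 = \frac{-9 + 0 + 10}{3 \cdot 3} \cdot 4 = \frac{1}{3} \cdot \frac{1}{3} \cdot 1 \cdot 4 = \frac{1}{9} \cdot 4 = \frac{4}{9} \approx 0.44444$)
$R^{4} = \left(\frac{4}{9}\right)^{4} = \frac{256}{6561}$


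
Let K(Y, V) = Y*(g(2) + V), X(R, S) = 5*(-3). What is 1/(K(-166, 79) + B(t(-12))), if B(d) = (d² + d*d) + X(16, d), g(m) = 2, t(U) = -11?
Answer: -1/13219 ≈ -7.5649e-5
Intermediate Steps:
X(R, S) = -15
K(Y, V) = Y*(2 + V)
B(d) = -15 + 2*d² (B(d) = (d² + d*d) - 15 = (d² + d²) - 15 = 2*d² - 15 = -15 + 2*d²)
1/(K(-166, 79) + B(t(-12))) = 1/(-166*(2 + 79) + (-15 + 2*(-11)²)) = 1/(-166*81 + (-15 + 2*121)) = 1/(-13446 + (-15 + 242)) = 1/(-13446 + 227) = 1/(-13219) = -1/13219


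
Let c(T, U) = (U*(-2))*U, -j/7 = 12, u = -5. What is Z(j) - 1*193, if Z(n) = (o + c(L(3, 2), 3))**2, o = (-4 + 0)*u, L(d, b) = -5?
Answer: -189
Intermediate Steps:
j = -84 (j = -7*12 = -84)
c(T, U) = -2*U**2 (c(T, U) = (-2*U)*U = -2*U**2)
o = 20 (o = (-4 + 0)*(-5) = -4*(-5) = 20)
Z(n) = 4 (Z(n) = (20 - 2*3**2)**2 = (20 - 2*9)**2 = (20 - 18)**2 = 2**2 = 4)
Z(j) - 1*193 = 4 - 1*193 = 4 - 193 = -189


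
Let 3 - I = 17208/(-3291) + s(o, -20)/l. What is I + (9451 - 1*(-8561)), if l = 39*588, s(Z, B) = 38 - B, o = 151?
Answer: 226662046193/12578202 ≈ 18020.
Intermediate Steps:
l = 22932
I = 103471769/12578202 (I = 3 - (17208/(-3291) + (38 - 1*(-20))/22932) = 3 - (17208*(-1/3291) + (38 + 20)*(1/22932)) = 3 - (-5736/1097 + 58*(1/22932)) = 3 - (-5736/1097 + 29/11466) = 3 - 1*(-65737163/12578202) = 3 + 65737163/12578202 = 103471769/12578202 ≈ 8.2263)
I + (9451 - 1*(-8561)) = 103471769/12578202 + (9451 - 1*(-8561)) = 103471769/12578202 + (9451 + 8561) = 103471769/12578202 + 18012 = 226662046193/12578202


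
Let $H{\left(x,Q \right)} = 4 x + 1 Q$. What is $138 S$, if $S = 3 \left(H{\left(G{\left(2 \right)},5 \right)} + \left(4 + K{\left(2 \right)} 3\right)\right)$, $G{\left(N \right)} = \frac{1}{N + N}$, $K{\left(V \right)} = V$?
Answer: $6624$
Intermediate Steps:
$G{\left(N \right)} = \frac{1}{2 N}$
$H{\left(x,Q \right)} = Q + 4 x$ ($H{\left(x,Q \right)} = 4 x + Q = Q + 4 x$)
$S = 48$ ($S = 3 \left(\left(5 + 4 \frac{1}{2 \cdot 2}\right) + \left(4 + 2 \cdot 3\right)\right) = 3 \left(\left(5 + 4 \cdot \frac{1}{2} \cdot \frac{1}{2}\right) + \left(4 + 6\right)\right) = 3 \left(\left(5 + 4 \cdot \frac{1}{4}\right) + 10\right) = 3 \left(\left(5 + 1\right) + 10\right) = 3 \left(6 + 10\right) = 3 \cdot 16 = 48$)
$138 S = 138 \cdot 48 = 6624$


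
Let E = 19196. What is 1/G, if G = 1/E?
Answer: 19196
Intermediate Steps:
G = 1/19196 ≈ 5.2094e-5
1/G = 1/(1/19196) = 19196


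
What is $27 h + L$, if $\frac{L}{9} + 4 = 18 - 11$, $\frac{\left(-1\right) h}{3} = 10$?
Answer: $-783$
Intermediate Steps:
$h = -30$ ($h = \left(-3\right) 10 = -30$)
$L = 27$ ($L = -36 + 9 \left(18 - 11\right) = -36 + 9 \cdot 7 = -36 + 63 = 27$)
$27 h + L = 27 \left(-30\right) + 27 = -810 + 27 = -783$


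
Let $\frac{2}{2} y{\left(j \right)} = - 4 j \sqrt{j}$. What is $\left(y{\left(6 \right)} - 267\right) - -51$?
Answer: $-216 - 24 \sqrt{6} \approx -274.79$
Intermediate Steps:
$y{\left(j \right)} = - 4 j^{\frac{3}{2}}$ ($y{\left(j \right)} = - 4 j \sqrt{j} = - 4 j^{\frac{3}{2}}$)
$\left(y{\left(6 \right)} - 267\right) - -51 = \left(- 4 \cdot 6^{\frac{3}{2}} - 267\right) - -51 = \left(- 4 \cdot 6 \sqrt{6} - 267\right) + 51 = \left(- 24 \sqrt{6} - 267\right) + 51 = \left(-267 - 24 \sqrt{6}\right) + 51 = -216 - 24 \sqrt{6}$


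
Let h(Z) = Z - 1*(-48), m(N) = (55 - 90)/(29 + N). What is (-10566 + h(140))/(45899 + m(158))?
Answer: -970343/4291539 ≈ -0.22611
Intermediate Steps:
m(N) = -35/(29 + N)
h(Z) = 48 + Z (h(Z) = Z + 48 = 48 + Z)
(-10566 + h(140))/(45899 + m(158)) = (-10566 + (48 + 140))/(45899 - 35/(29 + 158)) = (-10566 + 188)/(45899 - 35/187) = -10378/(45899 - 35*1/187) = -10378/(45899 - 35/187) = -10378/8583078/187 = -10378*187/8583078 = -970343/4291539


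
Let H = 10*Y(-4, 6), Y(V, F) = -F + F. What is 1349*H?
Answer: 0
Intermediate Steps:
Y(V, F) = 0
H = 0 (H = 10*0 = 0)
1349*H = 1349*0 = 0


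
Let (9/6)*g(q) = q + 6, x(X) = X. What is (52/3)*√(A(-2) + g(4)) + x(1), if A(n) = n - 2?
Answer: 1 + 104*√6/9 ≈ 29.305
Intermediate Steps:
A(n) = -2 + n
g(q) = 4 + 2*q/3 (g(q) = 2*(q + 6)/3 = 2*(6 + q)/3 = 4 + 2*q/3)
(52/3)*√(A(-2) + g(4)) + x(1) = (52/3)*√((-2 - 2) + (4 + (⅔)*4)) + 1 = (52*(⅓))*√(-4 + (4 + 8/3)) + 1 = 52*√(-4 + 20/3)/3 + 1 = 52*√(8/3)/3 + 1 = 52*(2*√6/3)/3 + 1 = 104*√6/9 + 1 = 1 + 104*√6/9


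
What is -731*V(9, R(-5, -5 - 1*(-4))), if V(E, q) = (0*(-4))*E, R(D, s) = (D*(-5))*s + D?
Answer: 0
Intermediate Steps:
R(D, s) = D - 5*D*s (R(D, s) = (-5*D)*s + D = -5*D*s + D = D - 5*D*s)
V(E, q) = 0 (V(E, q) = 0*E = 0)
-731*V(9, R(-5, -5 - 1*(-4))) = -731*0 = 0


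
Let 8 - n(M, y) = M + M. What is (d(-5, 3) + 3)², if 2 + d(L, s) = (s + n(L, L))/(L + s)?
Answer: 361/4 ≈ 90.250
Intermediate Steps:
n(M, y) = 8 - 2*M (n(M, y) = 8 - (M + M) = 8 - 2*M)
d(L, s) = -2 + (8 + s - 2*L)/(L + s) (d(L, s) = -2 + (s + (8 - 2*L))/(L + s) = -2 + (8 + s - 2*L)/(L + s))
(d(-5, 3) + 3)² = ((8 - 1*3 - 4*(-5))/(-5 + 3) + 3)² = ((8 - 3 + 20)/(-2) + 3)² = (-½*25 + 3)² = (-25/2 + 3)² = (-19/2)² = 361/4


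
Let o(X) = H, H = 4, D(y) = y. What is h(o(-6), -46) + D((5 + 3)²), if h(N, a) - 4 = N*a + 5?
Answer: -111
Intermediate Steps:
o(X) = 4
h(N, a) = 9 + N*a (h(N, a) = 4 + (N*a + 5) = 4 + (5 + N*a) = 9 + N*a)
h(o(-6), -46) + D((5 + 3)²) = (9 + 4*(-46)) + (5 + 3)² = (9 - 184) + 8² = -175 + 64 = -111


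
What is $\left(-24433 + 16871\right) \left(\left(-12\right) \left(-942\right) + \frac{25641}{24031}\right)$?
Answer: $- \frac{293483450790}{3433} \approx -8.5489 \cdot 10^{7}$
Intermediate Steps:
$\left(-24433 + 16871\right) \left(\left(-12\right) \left(-942\right) + \frac{25641}{24031}\right) = - 7562 \left(11304 + 25641 \cdot \frac{1}{24031}\right) = - 7562 \left(11304 + \frac{3663}{3433}\right) = \left(-7562\right) \frac{38810295}{3433} = - \frac{293483450790}{3433}$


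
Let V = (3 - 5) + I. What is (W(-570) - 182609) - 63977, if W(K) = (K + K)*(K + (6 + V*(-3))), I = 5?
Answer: 406634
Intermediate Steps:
V = 3 (V = (3 - 5) + 5 = -2 + 5 = 3)
W(K) = 2*K*(-3 + K) (W(K) = (K + K)*(K + (6 + 3*(-3))) = (2*K)*(K + (6 - 9)) = (2*K)*(K - 3) = (2*K)*(-3 + K) = 2*K*(-3 + K))
(W(-570) - 182609) - 63977 = (2*(-570)*(-3 - 570) - 182609) - 63977 = (2*(-570)*(-573) - 182609) - 63977 = (653220 - 182609) - 63977 = 470611 - 63977 = 406634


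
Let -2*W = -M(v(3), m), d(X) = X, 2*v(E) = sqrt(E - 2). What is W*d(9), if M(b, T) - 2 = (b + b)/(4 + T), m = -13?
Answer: 17/2 ≈ 8.5000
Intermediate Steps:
v(E) = sqrt(-2 + E)/2 (v(E) = sqrt(E - 2)/2 = sqrt(-2 + E)/2)
M(b, T) = 2 + 2*b/(4 + T) (M(b, T) = 2 + (b + b)/(4 + T) = 2 + (2*b)/(4 + T) = 2 + 2*b/(4 + T))
W = 17/18 (W = -(-1)*2*(4 - 13 + sqrt(-2 + 3)/2)/(4 - 13)/2 = -(-1)*2*(4 - 13 + sqrt(1)/2)/(-9)/2 = -(-1)*2*(-1/9)*(4 - 13 + (1/2)*1)/2 = -(-1)*2*(-1/9)*(4 - 13 + 1/2)/2 = -(-1)*2*(-1/9)*(-17/2)/2 = -(-1)*17/(2*9) = -1/2*(-17/9) = 17/18 ≈ 0.94444)
W*d(9) = (17/18)*9 = 17/2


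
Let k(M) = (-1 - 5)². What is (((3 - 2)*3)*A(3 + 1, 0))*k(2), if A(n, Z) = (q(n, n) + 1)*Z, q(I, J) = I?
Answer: 0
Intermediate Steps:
A(n, Z) = Z*(1 + n) (A(n, Z) = (n + 1)*Z = (1 + n)*Z = Z*(1 + n))
k(M) = 36 (k(M) = (-6)² = 36)
(((3 - 2)*3)*A(3 + 1, 0))*k(2) = (((3 - 2)*3)*(0*(1 + (3 + 1))))*36 = ((1*3)*(0*(1 + 4)))*36 = (3*(0*5))*36 = (3*0)*36 = 0*36 = 0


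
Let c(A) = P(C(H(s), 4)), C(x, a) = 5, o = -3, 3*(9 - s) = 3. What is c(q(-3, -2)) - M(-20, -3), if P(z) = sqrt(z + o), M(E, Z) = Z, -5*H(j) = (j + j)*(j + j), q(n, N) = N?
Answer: 3 + sqrt(2) ≈ 4.4142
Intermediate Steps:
s = 8 (s = 9 - 1/3*3 = 9 - 1 = 8)
H(j) = -4*j**2/5 (H(j) = -(j + j)*(j + j)/5 = -2*j*2*j/5 = -4*j**2/5)
P(z) = sqrt(-3 + z) (P(z) = sqrt(z - 3) = sqrt(-3 + z))
c(A) = sqrt(2) (c(A) = sqrt(-3 + 5) = sqrt(2))
c(q(-3, -2)) - M(-20, -3) = sqrt(2) - 1*(-3) = sqrt(2) + 3 = 3 + sqrt(2)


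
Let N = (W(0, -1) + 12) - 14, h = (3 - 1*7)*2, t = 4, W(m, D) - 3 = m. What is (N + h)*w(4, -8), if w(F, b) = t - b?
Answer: -84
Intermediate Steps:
W(m, D) = 3 + m
h = -8 (h = (3 - 7)*2 = -4*2 = -8)
N = 1 (N = ((3 + 0) + 12) - 14 = (3 + 12) - 14 = 15 - 14 = 1)
w(F, b) = 4 - b
(N + h)*w(4, -8) = (1 - 8)*(4 - 1*(-8)) = -7*(4 + 8) = -7*12 = -84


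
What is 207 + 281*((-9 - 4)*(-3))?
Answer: 11166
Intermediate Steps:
207 + 281*((-9 - 4)*(-3)) = 207 + 281*(-13*(-3)) = 207 + 281*39 = 207 + 10959 = 11166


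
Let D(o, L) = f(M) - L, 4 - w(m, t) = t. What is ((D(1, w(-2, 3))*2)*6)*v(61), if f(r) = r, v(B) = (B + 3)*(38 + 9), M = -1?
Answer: -72192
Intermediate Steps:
v(B) = 141 + 47*B (v(B) = (3 + B)*47 = 141 + 47*B)
w(m, t) = 4 - t
D(o, L) = -1 - L
((D(1, w(-2, 3))*2)*6)*v(61) = (((-1 - (4 - 1*3))*2)*6)*(141 + 47*61) = (((-1 - (4 - 3))*2)*6)*(141 + 2867) = (((-1 - 1*1)*2)*6)*3008 = (((-1 - 1)*2)*6)*3008 = (-2*2*6)*3008 = -4*6*3008 = -24*3008 = -72192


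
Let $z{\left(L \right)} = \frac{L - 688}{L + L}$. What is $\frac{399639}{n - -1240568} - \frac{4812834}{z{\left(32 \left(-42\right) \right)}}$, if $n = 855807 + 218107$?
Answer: $- \frac{623796172153277}{97979738} \approx -6.3666 \cdot 10^{6}$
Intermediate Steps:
$n = 1073914$
$z{\left(L \right)} = \frac{-688 + L}{2 L}$
$\frac{399639}{n - -1240568} - \frac{4812834}{z{\left(32 \left(-42\right) \right)}} = \frac{399639}{1073914 - -1240568} - \frac{4812834}{\frac{1}{2} \frac{1}{32 \left(-42\right)} \left(-688 + 32 \left(-42\right)\right)} = \frac{399639}{1073914 + 1240568} - \frac{4812834}{\frac{1}{2} \frac{1}{-1344} \left(-688 - 1344\right)} = \frac{399639}{2314482} - \frac{4812834}{\frac{1}{2} \left(- \frac{1}{1344}\right) \left(-2032\right)} = 399639 \cdot \frac{1}{2314482} - \frac{4812834}{\frac{127}{168}} = \frac{133213}{771494} - \frac{808556112}{127} = - \frac{623796172153277}{97979738}$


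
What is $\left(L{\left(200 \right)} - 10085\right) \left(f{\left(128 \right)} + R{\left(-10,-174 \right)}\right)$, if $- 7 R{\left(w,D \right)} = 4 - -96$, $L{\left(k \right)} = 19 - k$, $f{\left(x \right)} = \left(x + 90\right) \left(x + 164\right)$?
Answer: $- \frac{4573420872}{7} \approx -6.5335 \cdot 10^{8}$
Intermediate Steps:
$f{\left(x \right)} = \left(90 + x\right) \left(164 + x\right)$
$R{\left(w,D \right)} = - \frac{100}{7}$ ($R{\left(w,D \right)} = - \frac{4 - -96}{7} = - \frac{4 + 96}{7} = \left(- \frac{1}{7}\right) 100 = - \frac{100}{7}$)
$\left(L{\left(200 \right)} - 10085\right) \left(f{\left(128 \right)} + R{\left(-10,-174 \right)}\right) = \left(\left(19 - 200\right) - 10085\right) \left(\left(14760 + 128^{2} + 254 \cdot 128\right) - \frac{100}{7}\right) = \left(\left(19 - 200\right) - 10085\right) \left(\left(14760 + 16384 + 32512\right) - \frac{100}{7}\right) = \left(-181 - 10085\right) \left(63656 - \frac{100}{7}\right) = \left(-10266\right) \frac{445492}{7} = - \frac{4573420872}{7}$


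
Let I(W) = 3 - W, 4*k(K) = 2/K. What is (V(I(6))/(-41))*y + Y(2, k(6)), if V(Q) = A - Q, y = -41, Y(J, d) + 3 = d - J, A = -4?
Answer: -71/12 ≈ -5.9167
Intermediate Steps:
k(K) = 1/(2*K) (k(K) = (2/K)/4 = 1/(2*K))
Y(J, d) = -3 + d - J (Y(J, d) = -3 + (d - J) = -3 + d - J)
V(Q) = -4 - Q
(V(I(6))/(-41))*y + Y(2, k(6)) = ((-4 - (3 - 1*6))/(-41))*(-41) + (-3 + (½)/6 - 1*2) = ((-4 - (3 - 6))*(-1/41))*(-41) + (-3 + (½)*(⅙) - 2) = ((-4 - 1*(-3))*(-1/41))*(-41) + (-3 + 1/12 - 2) = ((-4 + 3)*(-1/41))*(-41) - 59/12 = -1*(-1/41)*(-41) - 59/12 = (1/41)*(-41) - 59/12 = -1 - 59/12 = -71/12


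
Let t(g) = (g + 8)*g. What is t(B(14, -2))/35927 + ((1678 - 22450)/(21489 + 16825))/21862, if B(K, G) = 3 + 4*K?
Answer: 827592056240/7523299434809 ≈ 0.11000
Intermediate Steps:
t(g) = g*(8 + g) (t(g) = (8 + g)*g = g*(8 + g))
t(B(14, -2))/35927 + ((1678 - 22450)/(21489 + 16825))/21862 = ((3 + 4*14)*(8 + (3 + 4*14)))/35927 + ((1678 - 22450)/(21489 + 16825))/21862 = ((3 + 56)*(8 + (3 + 56)))*(1/35927) - 20772/38314*(1/21862) = (59*(8 + 59))*(1/35927) - 20772*1/38314*(1/21862) = (59*67)*(1/35927) - 10386/19157*1/21862 = 3953*(1/35927) - 5193/209405167 = 3953/35927 - 5193/209405167 = 827592056240/7523299434809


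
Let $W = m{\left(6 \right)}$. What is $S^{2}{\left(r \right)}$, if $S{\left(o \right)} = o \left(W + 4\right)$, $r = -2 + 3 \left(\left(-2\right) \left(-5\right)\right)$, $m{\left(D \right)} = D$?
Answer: $78400$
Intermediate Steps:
$W = 6$
$r = 28$ ($r = -2 + 3 \cdot 10 = -2 + 30 = 28$)
$S{\left(o \right)} = 10 o$ ($S{\left(o \right)} = o \left(6 + 4\right) = o 10 = 10 o$)
$S^{2}{\left(r \right)} = \left(10 \cdot 28\right)^{2} = 280^{2} = 78400$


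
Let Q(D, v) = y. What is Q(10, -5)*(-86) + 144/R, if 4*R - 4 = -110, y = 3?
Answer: -13962/53 ≈ -263.43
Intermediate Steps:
Q(D, v) = 3
R = -53/2 (R = 1 + (¼)*(-110) = 1 - 55/2 = -53/2 ≈ -26.500)
Q(10, -5)*(-86) + 144/R = 3*(-86) + 144/(-53/2) = -258 + 144*(-2/53) = -258 - 288/53 = -13962/53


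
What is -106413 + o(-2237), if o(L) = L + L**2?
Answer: 4895519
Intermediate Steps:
-106413 + o(-2237) = -106413 - 2237*(1 - 2237) = -106413 - 2237*(-2236) = -106413 + 5001932 = 4895519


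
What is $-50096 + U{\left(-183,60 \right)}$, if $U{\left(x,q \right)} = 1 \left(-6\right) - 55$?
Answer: $-50157$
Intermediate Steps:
$U{\left(x,q \right)} = -61$ ($U{\left(x,q \right)} = -6 - 55 = -61$)
$-50096 + U{\left(-183,60 \right)} = -50096 - 61 = -50157$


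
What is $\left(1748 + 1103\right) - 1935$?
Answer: $916$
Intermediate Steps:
$\left(1748 + 1103\right) - 1935 = 2851 - 1935 = 916$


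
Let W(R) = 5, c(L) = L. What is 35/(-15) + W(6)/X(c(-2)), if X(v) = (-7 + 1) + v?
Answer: -71/24 ≈ -2.9583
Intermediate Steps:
X(v) = -6 + v
35/(-15) + W(6)/X(c(-2)) = 35/(-15) + 5/(-6 - 2) = 35*(-1/15) + 5/(-8) = -7/3 + 5*(-⅛) = -7/3 - 5/8 = -71/24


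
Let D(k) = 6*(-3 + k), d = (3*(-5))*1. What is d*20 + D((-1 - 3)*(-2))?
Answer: -270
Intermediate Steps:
d = -15 (d = -15*1 = -15)
D(k) = -18 + 6*k
d*20 + D((-1 - 3)*(-2)) = -15*20 + (-18 + 6*((-1 - 3)*(-2))) = -300 + (-18 + 6*(-4*(-2))) = -300 + (-18 + 6*8) = -300 + (-18 + 48) = -300 + 30 = -270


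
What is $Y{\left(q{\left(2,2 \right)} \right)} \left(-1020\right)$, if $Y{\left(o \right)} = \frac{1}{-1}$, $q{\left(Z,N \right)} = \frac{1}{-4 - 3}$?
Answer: $1020$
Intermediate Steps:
$q{\left(Z,N \right)} = - \frac{1}{7}$ ($q{\left(Z,N \right)} = \frac{1}{-7} = - \frac{1}{7}$)
$Y{\left(o \right)} = -1$
$Y{\left(q{\left(2,2 \right)} \right)} \left(-1020\right) = \left(-1\right) \left(-1020\right) = 1020$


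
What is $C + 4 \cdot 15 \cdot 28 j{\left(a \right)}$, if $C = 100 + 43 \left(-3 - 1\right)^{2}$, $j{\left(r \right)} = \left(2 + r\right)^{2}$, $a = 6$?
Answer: $108308$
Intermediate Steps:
$C = 788$ ($C = 100 + 43 \left(-4\right)^{2} = 100 + 43 \cdot 16 = 100 + 688 = 788$)
$C + 4 \cdot 15 \cdot 28 j{\left(a \right)} = 788 + 4 \cdot 15 \cdot 28 \left(2 + 6\right)^{2} = 788 + 60 \cdot 28 \cdot 8^{2} = 788 + 1680 \cdot 64 = 788 + 107520 = 108308$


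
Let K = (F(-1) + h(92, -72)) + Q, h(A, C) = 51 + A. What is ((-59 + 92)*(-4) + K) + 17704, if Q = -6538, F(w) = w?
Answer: 11176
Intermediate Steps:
K = -6396 (K = (-1 + (51 + 92)) - 6538 = (-1 + 143) - 6538 = 142 - 6538 = -6396)
((-59 + 92)*(-4) + K) + 17704 = ((-59 + 92)*(-4) - 6396) + 17704 = (33*(-4) - 6396) + 17704 = (-132 - 6396) + 17704 = -6528 + 17704 = 11176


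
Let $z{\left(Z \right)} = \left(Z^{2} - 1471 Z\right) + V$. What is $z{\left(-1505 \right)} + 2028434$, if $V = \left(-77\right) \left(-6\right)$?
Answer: $6507776$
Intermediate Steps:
$V = 462$
$z{\left(Z \right)} = 462 + Z^{2} - 1471 Z$ ($z{\left(Z \right)} = \left(Z^{2} - 1471 Z\right) + 462 = 462 + Z^{2} - 1471 Z$)
$z{\left(-1505 \right)} + 2028434 = \left(462 + \left(-1505\right)^{2} - -2213855\right) + 2028434 = \left(462 + 2265025 + 2213855\right) + 2028434 = 4479342 + 2028434 = 6507776$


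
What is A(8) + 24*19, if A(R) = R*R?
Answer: 520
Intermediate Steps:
A(R) = R²
A(8) + 24*19 = 8² + 24*19 = 64 + 456 = 520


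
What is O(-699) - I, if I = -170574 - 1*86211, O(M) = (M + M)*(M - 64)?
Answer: 1323459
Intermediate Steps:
O(M) = 2*M*(-64 + M) (O(M) = (2*M)*(-64 + M) = 2*M*(-64 + M))
I = -256785 (I = -170574 - 86211 = -256785)
O(-699) - I = 2*(-699)*(-64 - 699) - 1*(-256785) = 2*(-699)*(-763) + 256785 = 1066674 + 256785 = 1323459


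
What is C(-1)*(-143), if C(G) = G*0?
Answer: 0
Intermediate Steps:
C(G) = 0
C(-1)*(-143) = 0*(-143) = 0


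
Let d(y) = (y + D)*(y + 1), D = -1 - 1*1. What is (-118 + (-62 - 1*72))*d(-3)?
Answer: -2520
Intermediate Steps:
D = -2 (D = -1 - 1 = -2)
d(y) = (1 + y)*(-2 + y) (d(y) = (y - 2)*(y + 1) = (-2 + y)*(1 + y) = (1 + y)*(-2 + y))
(-118 + (-62 - 1*72))*d(-3) = (-118 + (-62 - 1*72))*(-2 + (-3)**2 - 1*(-3)) = (-118 + (-62 - 72))*(-2 + 9 + 3) = (-118 - 134)*10 = -252*10 = -2520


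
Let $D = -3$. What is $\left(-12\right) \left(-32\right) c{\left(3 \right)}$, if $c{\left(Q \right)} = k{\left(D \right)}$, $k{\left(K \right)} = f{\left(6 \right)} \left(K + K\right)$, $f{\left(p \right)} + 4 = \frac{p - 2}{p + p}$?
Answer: $8448$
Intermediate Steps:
$f{\left(p \right)} = -4 + \frac{-2 + p}{2 p}$ ($f{\left(p \right)} = -4 + \frac{p - 2}{p + p} = -4 + \frac{-2 + p}{2 p}$)
$k{\left(K \right)} = - \frac{22 K}{3}$ ($k{\left(K \right)} = \left(- \frac{7}{2} - \frac{1}{6}\right) \left(K + K\right) = \left(- \frac{7}{2} - \frac{1}{6}\right) 2 K = - \frac{11 \cdot 2 K}{3} = - \frac{22 K}{3}$)
$c{\left(Q \right)} = 22$ ($c{\left(Q \right)} = \left(- \frac{22}{3}\right) \left(-3\right) = 22$)
$\left(-12\right) \left(-32\right) c{\left(3 \right)} = \left(-12\right) \left(-32\right) 22 = 384 \cdot 22 = 8448$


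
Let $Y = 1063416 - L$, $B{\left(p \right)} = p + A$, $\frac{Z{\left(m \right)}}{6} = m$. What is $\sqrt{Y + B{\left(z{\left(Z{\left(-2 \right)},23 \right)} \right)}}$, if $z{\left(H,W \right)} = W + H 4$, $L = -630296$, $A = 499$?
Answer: $\sqrt{1694186} \approx 1301.6$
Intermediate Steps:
$Z{\left(m \right)} = 6 m$
$z{\left(H,W \right)} = W + 4 H$
$B{\left(p \right)} = 499 + p$ ($B{\left(p \right)} = p + 499 = 499 + p$)
$Y = 1693712$ ($Y = 1063416 - -630296 = 1063416 + 630296 = 1693712$)
$\sqrt{Y + B{\left(z{\left(Z{\left(-2 \right)},23 \right)} \right)}} = \sqrt{1693712 + \left(499 + \left(23 + 4 \cdot 6 \left(-2\right)\right)\right)} = \sqrt{1693712 + \left(499 + \left(23 + 4 \left(-12\right)\right)\right)} = \sqrt{1693712 + \left(499 + \left(23 - 48\right)\right)} = \sqrt{1693712 + \left(499 - 25\right)} = \sqrt{1693712 + 474} = \sqrt{1694186}$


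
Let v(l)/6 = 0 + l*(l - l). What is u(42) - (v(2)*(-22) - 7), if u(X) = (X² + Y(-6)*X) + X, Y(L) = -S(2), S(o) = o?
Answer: 1729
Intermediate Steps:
v(l) = 0 (v(l) = 6*(0 + l*(l - l)) = 6*(0 + l*0) = 6*(0 + 0) = 6*0 = 0)
Y(L) = -2 (Y(L) = -1*2 = -2)
u(X) = X² - X (u(X) = (X² - 2*X) + X = X² - X)
u(42) - (v(2)*(-22) - 7) = 42*(-1 + 42) - (0*(-22) - 7) = 42*41 - (0 - 7) = 1722 - 1*(-7) = 1722 + 7 = 1729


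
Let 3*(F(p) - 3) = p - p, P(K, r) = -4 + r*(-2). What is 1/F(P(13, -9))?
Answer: 1/3 ≈ 0.33333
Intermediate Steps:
P(K, r) = -4 - 2*r
F(p) = 3 (F(p) = 3 + (p - p)/3 = 3 + (1/3)*0 = 3 + 0 = 3)
1/F(P(13, -9)) = 1/3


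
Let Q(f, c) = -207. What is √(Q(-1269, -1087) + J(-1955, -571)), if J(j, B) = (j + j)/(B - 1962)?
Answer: 11*I*√37697/149 ≈ 14.334*I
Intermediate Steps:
J(j, B) = 2*j/(-1962 + B) (J(j, B) = (2*j)/(-1962 + B) = 2*j/(-1962 + B))
√(Q(-1269, -1087) + J(-1955, -571)) = √(-207 + 2*(-1955)/(-1962 - 571)) = √(-207 + 2*(-1955)/(-2533)) = √(-207 + 2*(-1955)*(-1/2533)) = √(-207 + 230/149) = √(-30613/149) = 11*I*√37697/149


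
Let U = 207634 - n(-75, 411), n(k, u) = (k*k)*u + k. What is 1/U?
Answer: -1/2104166 ≈ -4.7525e-7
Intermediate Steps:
n(k, u) = k + u*k² (n(k, u) = k²*u + k = u*k² + k = k + u*k²)
U = -2104166 (U = 207634 - (-75)*(1 - 75*411) = 207634 - (-75)*(1 - 30825) = 207634 - (-75)*(-30824) = 207634 - 1*2311800 = 207634 - 2311800 = -2104166)
1/U = 1/(-2104166) = -1/2104166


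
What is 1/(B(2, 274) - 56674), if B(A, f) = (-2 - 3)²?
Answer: -1/56649 ≈ -1.7653e-5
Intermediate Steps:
B(A, f) = 25 (B(A, f) = (-5)² = 25)
1/(B(2, 274) - 56674) = 1/(25 - 56674) = 1/(-56649) = -1/56649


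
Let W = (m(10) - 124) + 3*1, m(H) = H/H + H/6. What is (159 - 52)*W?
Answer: -37985/3 ≈ -12662.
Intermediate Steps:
m(H) = 1 + H/6 (m(H) = 1 + H*(1/6) = 1 + H/6)
W = -355/3 (W = ((1 + (1/6)*10) - 124) + 3*1 = ((1 + 5/3) - 124) + 3 = (8/3 - 124) + 3 = -364/3 + 3 = -355/3 ≈ -118.33)
(159 - 52)*W = (159 - 52)*(-355/3) = 107*(-355/3) = -37985/3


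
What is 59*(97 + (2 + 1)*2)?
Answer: 6077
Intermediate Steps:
59*(97 + (2 + 1)*2) = 59*(97 + 3*2) = 59*(97 + 6) = 59*103 = 6077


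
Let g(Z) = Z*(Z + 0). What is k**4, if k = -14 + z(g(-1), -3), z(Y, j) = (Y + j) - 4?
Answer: 160000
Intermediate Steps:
g(Z) = Z**2 (g(Z) = Z*Z = Z**2)
z(Y, j) = -4 + Y + j
k = -20 (k = -14 + (-4 + (-1)**2 - 3) = -14 + (-4 + 1 - 3) = -14 - 6 = -20)
k**4 = (-20)**4 = 160000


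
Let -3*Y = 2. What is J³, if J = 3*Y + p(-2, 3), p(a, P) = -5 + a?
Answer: -729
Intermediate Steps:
Y = -⅔ (Y = -⅓*2 = -⅔ ≈ -0.66667)
J = -9 (J = 3*(-⅔) + (-5 - 2) = -2 - 7 = -9)
J³ = (-9)³ = -729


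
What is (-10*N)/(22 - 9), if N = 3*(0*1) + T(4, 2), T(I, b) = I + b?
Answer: -60/13 ≈ -4.6154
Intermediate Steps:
N = 6 (N = 3*(0*1) + (4 + 2) = 3*0 + 6 = 0 + 6 = 6)
(-10*N)/(22 - 9) = (-10*6)/(22 - 9) = -60/13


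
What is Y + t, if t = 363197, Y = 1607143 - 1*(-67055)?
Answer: 2037395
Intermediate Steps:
Y = 1674198 (Y = 1607143 + 67055 = 1674198)
Y + t = 1674198 + 363197 = 2037395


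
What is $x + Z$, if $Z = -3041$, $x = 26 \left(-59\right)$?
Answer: $-4575$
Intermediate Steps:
$x = -1534$
$x + Z = -1534 - 3041 = -4575$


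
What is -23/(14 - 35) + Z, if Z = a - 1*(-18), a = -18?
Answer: 23/21 ≈ 1.0952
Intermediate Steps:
Z = 0 (Z = -18 - 1*(-18) = -18 + 18 = 0)
-23/(14 - 35) + Z = -23/(14 - 35) + 0 = -23/(-21) + 0 = -23*(-1/21) + 0 = 23/21 + 0 = 23/21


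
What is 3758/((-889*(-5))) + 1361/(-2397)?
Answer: 2958281/10654665 ≈ 0.27765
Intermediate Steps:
3758/((-889*(-5))) + 1361/(-2397) = 3758/4445 + 1361*(-1/2397) = 3758*(1/4445) - 1361/2397 = 3758/4445 - 1361/2397 = 2958281/10654665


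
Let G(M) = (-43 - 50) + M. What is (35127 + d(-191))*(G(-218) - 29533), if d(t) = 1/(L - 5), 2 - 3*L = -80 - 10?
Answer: -80721514008/77 ≈ -1.0483e+9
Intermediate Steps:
L = 92/3 (L = ⅔ - (-80 - 10)/3 = ⅔ - ⅓*(-90) = ⅔ + 30 = 92/3 ≈ 30.667)
G(M) = -93 + M
d(t) = 3/77 (d(t) = 1/(92/3 - 5) = 1/(77/3) = 3/77)
(35127 + d(-191))*(G(-218) - 29533) = (35127 + 3/77)*((-93 - 218) - 29533) = 2704782*(-311 - 29533)/77 = (2704782/77)*(-29844) = -80721514008/77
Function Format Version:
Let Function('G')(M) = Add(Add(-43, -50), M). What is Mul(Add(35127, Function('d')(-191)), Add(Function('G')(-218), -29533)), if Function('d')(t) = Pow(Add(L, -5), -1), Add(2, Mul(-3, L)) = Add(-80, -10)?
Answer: Rational(-80721514008, 77) ≈ -1.0483e+9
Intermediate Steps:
L = Rational(92, 3) (L = Add(Rational(2, 3), Mul(Rational(-1, 3), Add(-80, -10))) = Add(Rational(2, 3), Mul(Rational(-1, 3), -90)) = Add(Rational(2, 3), 30) = Rational(92, 3) ≈ 30.667)
Function('G')(M) = Add(-93, M)
Function('d')(t) = Rational(3, 77) (Function('d')(t) = Pow(Add(Rational(92, 3), -5), -1) = Pow(Rational(77, 3), -1) = Rational(3, 77))
Mul(Add(35127, Function('d')(-191)), Add(Function('G')(-218), -29533)) = Mul(Add(35127, Rational(3, 77)), Add(Add(-93, -218), -29533)) = Mul(Rational(2704782, 77), Add(-311, -29533)) = Mul(Rational(2704782, 77), -29844) = Rational(-80721514008, 77)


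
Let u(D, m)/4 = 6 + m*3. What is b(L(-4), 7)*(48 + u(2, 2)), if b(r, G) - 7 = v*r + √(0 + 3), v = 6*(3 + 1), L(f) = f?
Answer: -8544 + 96*√3 ≈ -8377.7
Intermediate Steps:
u(D, m) = 24 + 12*m (u(D, m) = 4*(6 + m*3) = 4*(6 + 3*m) = 24 + 12*m)
v = 24 (v = 6*4 = 24)
b(r, G) = 7 + √3 + 24*r (b(r, G) = 7 + (24*r + √(0 + 3)) = 7 + (24*r + √3) = 7 + (√3 + 24*r) = 7 + √3 + 24*r)
b(L(-4), 7)*(48 + u(2, 2)) = (7 + √3 + 24*(-4))*(48 + (24 + 12*2)) = (7 + √3 - 96)*(48 + (24 + 24)) = (-89 + √3)*(48 + 48) = (-89 + √3)*96 = -8544 + 96*√3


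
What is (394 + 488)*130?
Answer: 114660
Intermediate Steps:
(394 + 488)*130 = 882*130 = 114660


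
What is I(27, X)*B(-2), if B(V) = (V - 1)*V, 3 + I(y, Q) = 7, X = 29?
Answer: 24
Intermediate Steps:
I(y, Q) = 4 (I(y, Q) = -3 + 7 = 4)
B(V) = V*(-1 + V) (B(V) = (-1 + V)*V = V*(-1 + V))
I(27, X)*B(-2) = 4*(-2*(-1 - 2)) = 4*(-2*(-3)) = 4*6 = 24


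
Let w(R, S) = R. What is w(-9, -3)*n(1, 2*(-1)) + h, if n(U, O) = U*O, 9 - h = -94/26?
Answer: 398/13 ≈ 30.615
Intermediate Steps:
h = 164/13 (h = 9 - (-94)/26 = 9 - 1*(-47/13) = 9 + 47/13 = 164/13 ≈ 12.615)
n(U, O) = O*U
w(-9, -3)*n(1, 2*(-1)) + h = -9*2*(-1) + 164/13 = -(-18) + 164/13 = -9*(-2) + 164/13 = 18 + 164/13 = 398/13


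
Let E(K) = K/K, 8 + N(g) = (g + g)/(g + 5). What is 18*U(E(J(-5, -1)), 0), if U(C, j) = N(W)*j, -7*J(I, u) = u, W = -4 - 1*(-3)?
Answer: 0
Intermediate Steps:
W = -1 (W = -4 + 3 = -1)
J(I, u) = -u/7
N(g) = -8 + 2*g/(5 + g) (N(g) = -8 + (g + g)/(g + 5) = -8 + (2*g)/(5 + g) = -8 + 2*g/(5 + g))
E(K) = 1
U(C, j) = -17*j/2 (U(C, j) = (2*(-20 - 3*(-1))/(5 - 1))*j = (2*(-20 + 3)/4)*j = (2*(¼)*(-17))*j = -17*j/2)
18*U(E(J(-5, -1)), 0) = 18*(-17/2*0) = 18*0 = 0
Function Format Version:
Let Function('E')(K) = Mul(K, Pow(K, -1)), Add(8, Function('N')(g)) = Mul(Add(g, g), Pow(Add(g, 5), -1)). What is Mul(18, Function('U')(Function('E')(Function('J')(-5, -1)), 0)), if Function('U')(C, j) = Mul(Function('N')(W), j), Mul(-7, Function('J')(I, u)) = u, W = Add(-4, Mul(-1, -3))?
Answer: 0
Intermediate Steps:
W = -1 (W = Add(-4, 3) = -1)
Function('J')(I, u) = Mul(Rational(-1, 7), u)
Function('N')(g) = Add(-8, Mul(2, g, Pow(Add(5, g), -1))) (Function('N')(g) = Add(-8, Mul(Add(g, g), Pow(Add(g, 5), -1))) = Add(-8, Mul(Mul(2, g), Pow(Add(5, g), -1))) = Add(-8, Mul(2, g, Pow(Add(5, g), -1))))
Function('E')(K) = 1
Function('U')(C, j) = Mul(Rational(-17, 2), j) (Function('U')(C, j) = Mul(Mul(2, Pow(Add(5, -1), -1), Add(-20, Mul(-3, -1))), j) = Mul(Mul(2, Pow(4, -1), Add(-20, 3)), j) = Mul(Mul(2, Rational(1, 4), -17), j) = Mul(Rational(-17, 2), j))
Mul(18, Function('U')(Function('E')(Function('J')(-5, -1)), 0)) = Mul(18, Mul(Rational(-17, 2), 0)) = Mul(18, 0) = 0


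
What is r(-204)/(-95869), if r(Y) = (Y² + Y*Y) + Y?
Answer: -83028/95869 ≈ -0.86606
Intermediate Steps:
r(Y) = Y + 2*Y² (r(Y) = (Y² + Y²) + Y = 2*Y² + Y = Y + 2*Y²)
r(-204)/(-95869) = -204*(1 + 2*(-204))/(-95869) = -204*(1 - 408)*(-1/95869) = -204*(-407)*(-1/95869) = 83028*(-1/95869) = -83028/95869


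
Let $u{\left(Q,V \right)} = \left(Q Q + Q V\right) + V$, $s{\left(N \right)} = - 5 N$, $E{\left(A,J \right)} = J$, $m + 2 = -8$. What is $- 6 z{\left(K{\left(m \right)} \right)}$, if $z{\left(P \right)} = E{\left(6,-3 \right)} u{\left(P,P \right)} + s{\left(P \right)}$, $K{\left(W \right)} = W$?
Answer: $3120$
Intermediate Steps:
$m = -10$ ($m = -2 - 8 = -10$)
$u{\left(Q,V \right)} = V + Q^{2} + Q V$ ($u{\left(Q,V \right)} = \left(Q^{2} + Q V\right) + V = V + Q^{2} + Q V$)
$z{\left(P \right)} = - 8 P - 6 P^{2}$ ($z{\left(P \right)} = - 3 \left(P + P^{2} + P P\right) - 5 P = - 3 \left(P + P^{2} + P^{2}\right) - 5 P = - 3 \left(P + 2 P^{2}\right) - 5 P = \left(- 6 P^{2} - 3 P\right) - 5 P = - 8 P - 6 P^{2}$)
$- 6 z{\left(K{\left(m \right)} \right)} = - 6 \cdot 2 \left(-10\right) \left(-4 - -30\right) = - 6 \cdot 2 \left(-10\right) \left(-4 + 30\right) = - 6 \cdot 2 \left(-10\right) 26 = \left(-6\right) \left(-520\right) = 3120$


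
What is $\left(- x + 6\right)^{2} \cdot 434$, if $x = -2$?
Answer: $27776$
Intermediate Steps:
$\left(- x + 6\right)^{2} \cdot 434 = \left(\left(-1\right) \left(-2\right) + 6\right)^{2} \cdot 434 = \left(2 + 6\right)^{2} \cdot 434 = 8^{2} \cdot 434 = 64 \cdot 434 = 27776$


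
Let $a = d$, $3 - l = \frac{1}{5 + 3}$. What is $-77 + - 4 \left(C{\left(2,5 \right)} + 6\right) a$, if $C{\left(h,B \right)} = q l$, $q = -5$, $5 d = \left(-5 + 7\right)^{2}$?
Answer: $- \frac{251}{5} \approx -50.2$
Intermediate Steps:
$l = \frac{23}{8}$ ($l = 3 - \frac{1}{5 + 3} = 3 - \frac{1}{8} = \frac{23}{8} \approx 2.875$)
$d = \frac{4}{5}$ ($d = \frac{\left(-5 + 7\right)^{2}}{5} = \frac{2^{2}}{5} = \frac{1}{5} \cdot 4 = \frac{4}{5} \approx 0.8$)
$C{\left(h,B \right)} = - \frac{115}{8}$ ($C{\left(h,B \right)} = \left(-5\right) \frac{23}{8} = - \frac{115}{8}$)
$a = \frac{4}{5} \approx 0.8$
$-77 + - 4 \left(C{\left(2,5 \right)} + 6\right) a = -77 + - 4 \left(- \frac{115}{8} + 6\right) \frac{4}{5} = -77 + \left(-4\right) \left(- \frac{67}{8}\right) \frac{4}{5} = -77 + \frac{67}{2} \cdot \frac{4}{5} = -77 + \frac{134}{5} = - \frac{251}{5}$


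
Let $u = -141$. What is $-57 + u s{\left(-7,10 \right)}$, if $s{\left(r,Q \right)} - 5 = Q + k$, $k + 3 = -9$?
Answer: $-480$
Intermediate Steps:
$k = -12$ ($k = -3 - 9 = -12$)
$s{\left(r,Q \right)} = -7 + Q$ ($s{\left(r,Q \right)} = 5 + \left(Q - 12\right) = 5 + \left(-12 + Q\right) = -7 + Q$)
$-57 + u s{\left(-7,10 \right)} = -57 - 141 \left(-7 + 10\right) = -57 - 423 = -480$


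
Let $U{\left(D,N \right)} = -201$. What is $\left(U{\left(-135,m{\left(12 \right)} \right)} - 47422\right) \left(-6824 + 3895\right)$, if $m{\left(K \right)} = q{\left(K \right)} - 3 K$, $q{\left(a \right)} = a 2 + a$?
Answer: $139487767$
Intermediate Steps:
$q{\left(a \right)} = 3 a$ ($q{\left(a \right)} = 2 a + a = 3 a$)
$m{\left(K \right)} = 0$ ($m{\left(K \right)} = 3 K - 3 K = 0$)
$\left(U{\left(-135,m{\left(12 \right)} \right)} - 47422\right) \left(-6824 + 3895\right) = \left(-201 - 47422\right) \left(-6824 + 3895\right) = \left(-47623\right) \left(-2929\right) = 139487767$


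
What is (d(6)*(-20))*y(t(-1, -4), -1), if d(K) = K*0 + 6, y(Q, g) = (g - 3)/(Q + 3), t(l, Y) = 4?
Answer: 480/7 ≈ 68.571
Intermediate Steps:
y(Q, g) = (-3 + g)/(3 + Q)
d(K) = 6 (d(K) = 0 + 6 = 6)
(d(6)*(-20))*y(t(-1, -4), -1) = (6*(-20))*((-3 - 1)/(3 + 4)) = -120*(-4)/7 = -120*(-4/7) = 480/7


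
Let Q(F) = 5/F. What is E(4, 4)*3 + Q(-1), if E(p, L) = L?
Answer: 7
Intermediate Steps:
E(4, 4)*3 + Q(-1) = 4*3 + 5/(-1) = 12 + 5*(-1) = 12 - 5 = 7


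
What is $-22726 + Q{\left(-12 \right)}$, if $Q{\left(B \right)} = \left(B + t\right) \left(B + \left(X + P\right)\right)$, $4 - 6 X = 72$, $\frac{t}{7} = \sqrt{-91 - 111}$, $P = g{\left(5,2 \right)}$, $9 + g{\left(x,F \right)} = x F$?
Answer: $-22458 - \frac{469 i \sqrt{202}}{3} \approx -22458.0 - 2221.9 i$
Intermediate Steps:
$g{\left(x,F \right)} = -9 + F x$ ($g{\left(x,F \right)} = -9 + x F = -9 + F x$)
$P = 1$ ($P = -9 + 2 \cdot 5 = -9 + 10 = 1$)
$t = 7 i \sqrt{202}$ ($t = 7 \sqrt{-91 - 111} = 7 \sqrt{-202} = 7 i \sqrt{202} \approx 99.489 i$)
$X = - \frac{34}{3}$ ($X = \frac{2}{3} - 12 = - \frac{34}{3} \approx -11.333$)
$Q{\left(B \right)} = \left(- \frac{31}{3} + B\right) \left(B + 7 i \sqrt{202}\right)$ ($Q{\left(B \right)} = \left(B + 7 i \sqrt{202}\right) \left(B + \left(- \frac{34}{3} + 1\right)\right) = \left(B + 7 i \sqrt{202}\right) \left(B - \frac{31}{3}\right) = \left(B + 7 i \sqrt{202}\right) \left(- \frac{31}{3} + B\right) = \left(- \frac{31}{3} + B\right) \left(B + 7 i \sqrt{202}\right)$)
$-22726 + Q{\left(-12 \right)} = -22726 + \left(\left(-12\right)^{2} - -124 - \frac{217 i \sqrt{202}}{3} + 7 i \left(-12\right) \sqrt{202}\right) = -22726 + \left(144 + 124 - \frac{217 i \sqrt{202}}{3} - 84 i \sqrt{202}\right) = -22726 + \left(268 - \frac{469 i \sqrt{202}}{3}\right) = -22458 - \frac{469 i \sqrt{202}}{3}$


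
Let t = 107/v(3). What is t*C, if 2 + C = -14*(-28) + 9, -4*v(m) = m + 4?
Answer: -24396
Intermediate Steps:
v(m) = -1 - m/4 (v(m) = -(m + 4)/4 = -(4 + m)/4 = -1 - m/4)
t = -428/7 (t = 107/(-1 - 1/4*3) = 107/(-1 - 3/4) = 107/(-7/4) = 107*(-4/7) = -428/7 ≈ -61.143)
C = 399 (C = -2 + (-14*(-28) + 9) = -2 + (392 + 9) = -2 + 401 = 399)
t*C = -428/7*399 = -24396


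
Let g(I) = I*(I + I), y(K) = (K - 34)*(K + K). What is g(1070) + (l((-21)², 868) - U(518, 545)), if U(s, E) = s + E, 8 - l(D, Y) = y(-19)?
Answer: 2286731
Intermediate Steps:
y(K) = 2*K*(-34 + K) (y(K) = (-34 + K)*(2*K) = 2*K*(-34 + K))
l(D, Y) = -2006 (l(D, Y) = 8 - 2*(-19)*(-34 - 19) = 8 - 2*(-19)*(-53) = 8 - 1*2014 = 8 - 2014 = -2006)
g(I) = 2*I² (g(I) = I*(2*I) = 2*I²)
U(s, E) = E + s
g(1070) + (l((-21)², 868) - U(518, 545)) = 2*1070² + (-2006 - (545 + 518)) = 2*1144900 + (-2006 - 1*1063) = 2289800 + (-2006 - 1063) = 2289800 - 3069 = 2286731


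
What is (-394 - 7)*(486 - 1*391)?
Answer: -38095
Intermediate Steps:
(-394 - 7)*(486 - 1*391) = -401*(486 - 391) = -401*95 = -38095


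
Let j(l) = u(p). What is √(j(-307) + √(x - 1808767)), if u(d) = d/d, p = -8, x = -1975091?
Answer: √(1 + I*√3783858) ≈ 31.195 + 31.179*I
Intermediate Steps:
u(d) = 1
j(l) = 1
√(j(-307) + √(x - 1808767)) = √(1 + √(-1975091 - 1808767)) = √(1 + √(-3783858)) = √(1 + I*√3783858)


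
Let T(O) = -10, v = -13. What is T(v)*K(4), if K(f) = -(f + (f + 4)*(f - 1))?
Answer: 280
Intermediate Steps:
K(f) = -f - (-1 + f)*(4 + f) (K(f) = -(f + (4 + f)*(-1 + f)) = -(f + (-1 + f)*(4 + f)) = -f - (-1 + f)*(4 + f))
T(v)*K(4) = -10*(4 - 1*4² - 4*4) = -10*(4 - 1*16 - 16) = -10*(4 - 16 - 16) = -10*(-28) = 280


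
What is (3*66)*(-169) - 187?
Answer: -33649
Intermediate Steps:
(3*66)*(-169) - 187 = 198*(-169) - 187 = -33462 - 187 = -33649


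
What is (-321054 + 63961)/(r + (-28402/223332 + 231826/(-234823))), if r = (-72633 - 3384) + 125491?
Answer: -6741427117621974/1297265396164393 ≈ -5.1966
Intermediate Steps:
r = 49474 (r = -76017 + 125491 = 49474)
(-321054 + 63961)/(r + (-28402/223332 + 231826/(-234823))) = (-321054 + 63961)/(49474 + (-28402/223332 + 231826/(-234823))) = -257093/(49474 + (-28402*1/223332 + 231826*(-1/234823))) = -257093/(49474 + (-14201/111666 - 231826/234823)) = -257093/(49474 - 29221803539/26221745118) = -257093/1297265396164393/26221745118 = -257093*26221745118/1297265396164393 = -6741427117621974/1297265396164393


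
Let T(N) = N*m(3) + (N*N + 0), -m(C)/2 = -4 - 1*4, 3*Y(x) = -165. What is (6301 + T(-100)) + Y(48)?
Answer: 14646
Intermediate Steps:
Y(x) = -55 (Y(x) = (1/3)*(-165) = -55)
m(C) = 16 (m(C) = -2*(-4 - 1*4) = -2*(-4 - 4) = -2*(-8) = 16)
T(N) = N**2 + 16*N (T(N) = N*16 + (N*N + 0) = 16*N + (N**2 + 0) = 16*N + N**2 = N**2 + 16*N)
(6301 + T(-100)) + Y(48) = (6301 - 100*(16 - 100)) - 55 = (6301 - 100*(-84)) - 55 = (6301 + 8400) - 55 = 14701 - 55 = 14646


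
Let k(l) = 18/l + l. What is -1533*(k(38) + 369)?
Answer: -11868486/19 ≈ -6.2466e+5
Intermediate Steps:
k(l) = l + 18/l
-1533*(k(38) + 369) = -1533*((38 + 18/38) + 369) = -1533*((38 + 18*(1/38)) + 369) = -1533*((38 + 9/19) + 369) = -1533*(731/19 + 369) = -1533*7742/19 = -11868486/19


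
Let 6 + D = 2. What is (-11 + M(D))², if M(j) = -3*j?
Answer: 1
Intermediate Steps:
D = -4 (D = -6 + 2 = -4)
(-11 + M(D))² = (-11 - 3*(-4))² = (-11 + 12)² = 1² = 1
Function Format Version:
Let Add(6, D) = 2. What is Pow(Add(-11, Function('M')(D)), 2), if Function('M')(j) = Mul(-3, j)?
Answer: 1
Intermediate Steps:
D = -4 (D = Add(-6, 2) = -4)
Pow(Add(-11, Function('M')(D)), 2) = Pow(Add(-11, Mul(-3, -4)), 2) = Pow(Add(-11, 12), 2) = Pow(1, 2) = 1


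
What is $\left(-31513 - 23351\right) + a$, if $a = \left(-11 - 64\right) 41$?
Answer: $-57939$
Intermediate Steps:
$a = -3075$ ($a = \left(-75\right) 41 = -3075$)
$\left(-31513 - 23351\right) + a = \left(-31513 - 23351\right) - 3075 = -54864 - 3075 = -57939$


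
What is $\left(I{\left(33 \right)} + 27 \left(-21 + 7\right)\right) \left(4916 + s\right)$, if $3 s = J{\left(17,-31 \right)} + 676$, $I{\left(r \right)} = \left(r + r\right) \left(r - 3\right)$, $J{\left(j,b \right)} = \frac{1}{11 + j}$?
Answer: $\frac{115310091}{14} \approx 8.2364 \cdot 10^{6}$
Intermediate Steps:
$I{\left(r \right)} = 2 r \left(-3 + r\right)$
$s = \frac{18929}{84}$ ($s = \frac{\frac{1}{11 + 17} + 676}{3} = \frac{\frac{1}{28} + 676}{3} = \frac{1}{3} \cdot \frac{18929}{28} = \frac{18929}{84} \approx 225.35$)
$\left(I{\left(33 \right)} + 27 \left(-21 + 7\right)\right) \left(4916 + s\right) = \left(2 \cdot 33 \left(-3 + 33\right) + 27 \left(-21 + 7\right)\right) \left(4916 + \frac{18929}{84}\right) = \left(2 \cdot 33 \cdot 30 + 27 \left(-14\right)\right) \frac{431873}{84} = \left(1980 - 378\right) \frac{431873}{84} = 1602 \cdot \frac{431873}{84} = \frac{115310091}{14}$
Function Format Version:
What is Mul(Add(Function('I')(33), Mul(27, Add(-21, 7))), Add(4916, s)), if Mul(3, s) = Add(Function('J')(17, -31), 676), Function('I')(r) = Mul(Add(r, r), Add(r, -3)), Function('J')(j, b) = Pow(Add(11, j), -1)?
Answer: Rational(115310091, 14) ≈ 8.2364e+6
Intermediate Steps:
Function('I')(r) = Mul(2, r, Add(-3, r)) (Function('I')(r) = Mul(Mul(2, r), Add(-3, r)) = Mul(2, r, Add(-3, r)))
s = Rational(18929, 84) (s = Mul(Rational(1, 3), Add(Pow(Add(11, 17), -1), 676)) = Mul(Rational(1, 3), Add(Pow(28, -1), 676)) = Mul(Rational(1, 3), Add(Rational(1, 28), 676)) = Mul(Rational(1, 3), Rational(18929, 28)) = Rational(18929, 84) ≈ 225.35)
Mul(Add(Function('I')(33), Mul(27, Add(-21, 7))), Add(4916, s)) = Mul(Add(Mul(2, 33, Add(-3, 33)), Mul(27, Add(-21, 7))), Add(4916, Rational(18929, 84))) = Mul(Add(Mul(2, 33, 30), Mul(27, -14)), Rational(431873, 84)) = Mul(Add(1980, -378), Rational(431873, 84)) = Mul(1602, Rational(431873, 84)) = Rational(115310091, 14)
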